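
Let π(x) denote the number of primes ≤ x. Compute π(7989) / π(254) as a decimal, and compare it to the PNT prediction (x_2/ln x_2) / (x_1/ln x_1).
π(7989)/π(254) = 1006/54 ≈ 18.6296;  PNT prediction ≈ 19.3821.

π(254) = 54 and π(7989) = 1006, so π(7989)/π(254) ≈ 18.6296. The PNT-predicted ratio is (7989/ln(7989)) / (254/ln(254)) ≈ 19.3821. The two agree to within a few percent, as expected.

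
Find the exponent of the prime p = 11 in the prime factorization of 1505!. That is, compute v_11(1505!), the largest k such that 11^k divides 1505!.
v_11(1505!) = 149

Legendre's formula: v_p(n!) = Σ_{k ≥ 1} ⌊n / p^k⌋. For p = 11, n = 1505, the terms are:
  ⌊1505/11^1⌋ = ⌊1505/11⌋ = 136
  ⌊1505/11^2⌋ = ⌊1505/121⌋ = 12
  ⌊1505/11^3⌋ = ⌊1505/1331⌋ = 1
(the next term ⌊1505/11^4⌋ = 0, terminating the sum). Summing: v_11(1505!) = 136 + 12 + 1 = 149.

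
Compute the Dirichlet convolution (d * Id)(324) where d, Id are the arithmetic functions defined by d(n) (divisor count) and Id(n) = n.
(d * Id)(324) = 1969

Divisors of 324: [1, 2, 3, 4, 6, 9, 12, 18, 27, 36, 54, 81, 108, 162, 324]. For each d | 324:
  d = 1: d(1) · Id(324/1) = 1 · 324 = 324
  d = 2: d(2) · Id(324/2) = 2 · 162 = 324
  d = 3: d(3) · Id(324/3) = 2 · 108 = 216
  d = 4: d(4) · Id(324/4) = 3 · 81 = 243
  d = 6: d(6) · Id(324/6) = 4 · 54 = 216
  d = 9: d(9) · Id(324/9) = 3 · 36 = 108
  d = 12: d(12) · Id(324/12) = 6 · 27 = 162
  d = 18: d(18) · Id(324/18) = 6 · 18 = 108
  d = 27: d(27) · Id(324/27) = 4 · 12 = 48
  d = 36: d(36) · Id(324/36) = 9 · 9 = 81
  d = 54: d(54) · Id(324/54) = 8 · 6 = 48
  d = 81: d(81) · Id(324/81) = 5 · 4 = 20
  d = 108: d(108) · Id(324/108) = 12 · 3 = 36
  d = 162: d(162) · Id(324/162) = 10 · 2 = 20
  d = 324: d(324) · Id(324/324) = 15 · 1 = 15
Summing: (d * Id)(324) = 324 + 324 + 216 + 243 + 216 + 108 + 162 + 108 + 48 + 81 + 48 + 20 + 36 + 20 + 15 = 1969.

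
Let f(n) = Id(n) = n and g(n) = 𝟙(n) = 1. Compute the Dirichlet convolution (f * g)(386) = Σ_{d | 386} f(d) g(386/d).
(Id * 𝟙)(386) = 582

Divisors of 386: [1, 2, 193, 386]. For each d | 386:
  d = 1: Id(1) · 𝟙(386/1) = 1 · 1 = 1
  d = 2: Id(2) · 𝟙(386/2) = 2 · 1 = 2
  d = 193: Id(193) · 𝟙(386/193) = 193 · 1 = 193
  d = 386: Id(386) · 𝟙(386/386) = 386 · 1 = 386
Summing: (Id * 𝟙)(386) = 1 + 2 + 193 + 386 = 582.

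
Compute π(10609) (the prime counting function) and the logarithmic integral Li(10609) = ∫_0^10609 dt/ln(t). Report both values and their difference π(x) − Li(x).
π(10609) = 1294;  Li(10609) ≈ 1312.05;  π(x) − Li(x) ≈ -18.05.

Direct count of primes ≤ 10609 gives π(10609) = 1294. Numerical evaluation of the logarithmic integral gives Li(10609) ≈ 1312.05. The difference π(x) − Li(x) ≈ -18.05 is typically negative for small/moderate x (Li(x) overestimates), though Littlewood's theorem shows this sign changes infinitely often.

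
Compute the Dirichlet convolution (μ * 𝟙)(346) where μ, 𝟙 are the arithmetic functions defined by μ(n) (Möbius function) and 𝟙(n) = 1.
(μ * 𝟙)(346) = 0

Divisors of 346: [1, 2, 173, 346]. For each d | 346:
  d = 1: μ(1) · 𝟙(346/1) = 1 · 1 = 1
  d = 2: μ(2) · 𝟙(346/2) = -1 · 1 = -1
  d = 173: μ(173) · 𝟙(346/173) = -1 · 1 = -1
  d = 346: μ(346) · 𝟙(346/346) = 1 · 1 = 1
Summing: (μ * 𝟙)(346) = 1 + -1 + -1 + 1 = 0.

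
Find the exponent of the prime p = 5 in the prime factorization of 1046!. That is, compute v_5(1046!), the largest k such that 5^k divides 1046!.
v_5(1046!) = 259

Legendre's formula: v_p(n!) = Σ_{k ≥ 1} ⌊n / p^k⌋. For p = 5, n = 1046, the terms are:
  ⌊1046/5^1⌋ = ⌊1046/5⌋ = 209
  ⌊1046/5^2⌋ = ⌊1046/25⌋ = 41
  ⌊1046/5^3⌋ = ⌊1046/125⌋ = 8
  ⌊1046/5^4⌋ = ⌊1046/625⌋ = 1
(the next term ⌊1046/5^5⌋ = 0, terminating the sum). Summing: v_5(1046!) = 209 + 41 + 8 + 1 = 259.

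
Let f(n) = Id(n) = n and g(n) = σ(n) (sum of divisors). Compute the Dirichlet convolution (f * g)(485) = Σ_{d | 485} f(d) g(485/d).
(Id * σ)(485) = 2145

Divisors of 485: [1, 5, 97, 485]. For each d | 485:
  d = 1: Id(1) · σ(485/1) = 1 · 588 = 588
  d = 5: Id(5) · σ(485/5) = 5 · 98 = 490
  d = 97: Id(97) · σ(485/97) = 97 · 6 = 582
  d = 485: Id(485) · σ(485/485) = 485 · 1 = 485
Summing: (Id * σ)(485) = 588 + 490 + 582 + 485 = 2145.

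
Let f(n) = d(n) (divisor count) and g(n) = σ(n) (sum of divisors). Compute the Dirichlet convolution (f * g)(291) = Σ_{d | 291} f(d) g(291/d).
(d * σ)(291) = 600

Divisors of 291: [1, 3, 97, 291]. For each d | 291:
  d = 1: d(1) · σ(291/1) = 1 · 392 = 392
  d = 3: d(3) · σ(291/3) = 2 · 98 = 196
  d = 97: d(97) · σ(291/97) = 2 · 4 = 8
  d = 291: d(291) · σ(291/291) = 4 · 1 = 4
Summing: (d * σ)(291) = 392 + 196 + 8 + 4 = 600.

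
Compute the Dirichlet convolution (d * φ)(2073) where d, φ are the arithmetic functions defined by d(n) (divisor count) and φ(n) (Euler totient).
(d * φ)(2073) = 2768

Divisors of 2073: [1, 3, 691, 2073]. For each d | 2073:
  d = 1: d(1) · φ(2073/1) = 1 · 1380 = 1380
  d = 3: d(3) · φ(2073/3) = 2 · 690 = 1380
  d = 691: d(691) · φ(2073/691) = 2 · 2 = 4
  d = 2073: d(2073) · φ(2073/2073) = 4 · 1 = 4
Summing: (d * φ)(2073) = 1380 + 1380 + 4 + 4 = 2768.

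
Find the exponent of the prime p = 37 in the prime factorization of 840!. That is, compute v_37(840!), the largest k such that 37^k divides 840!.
v_37(840!) = 22

Legendre's formula: v_p(n!) = Σ_{k ≥ 1} ⌊n / p^k⌋. For p = 37, n = 840, the terms are:
  ⌊840/37^1⌋ = ⌊840/37⌋ = 22
(the next term ⌊840/37^2⌋ = 0, terminating the sum). Summing: v_37(840!) = 22 = 22.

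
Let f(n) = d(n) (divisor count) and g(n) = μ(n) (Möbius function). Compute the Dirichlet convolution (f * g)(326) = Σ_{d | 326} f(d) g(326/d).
(d * μ)(326) = 1

Divisors of 326: [1, 2, 163, 326]. For each d | 326:
  d = 1: d(1) · μ(326/1) = 1 · 1 = 1
  d = 2: d(2) · μ(326/2) = 2 · -1 = -2
  d = 163: d(163) · μ(326/163) = 2 · -1 = -2
  d = 326: d(326) · μ(326/326) = 4 · 1 = 4
Summing: (d * μ)(326) = 1 + -2 + -2 + 4 = 1.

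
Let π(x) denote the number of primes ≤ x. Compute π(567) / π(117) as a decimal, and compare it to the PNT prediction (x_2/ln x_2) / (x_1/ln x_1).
π(567)/π(117) = 103/30 ≈ 3.4333;  PNT prediction ≈ 3.6399.

π(117) = 30 and π(567) = 103, so π(567)/π(117) ≈ 3.4333. The PNT-predicted ratio is (567/ln(567)) / (117/ln(117)) ≈ 3.6399. The two agree to within a few percent, as expected.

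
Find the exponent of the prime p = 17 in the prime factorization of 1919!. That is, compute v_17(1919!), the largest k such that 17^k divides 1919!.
v_17(1919!) = 118

Legendre's formula: v_p(n!) = Σ_{k ≥ 1} ⌊n / p^k⌋. For p = 17, n = 1919, the terms are:
  ⌊1919/17^1⌋ = ⌊1919/17⌋ = 112
  ⌊1919/17^2⌋ = ⌊1919/289⌋ = 6
(the next term ⌊1919/17^3⌋ = 0, terminating the sum). Summing: v_17(1919!) = 112 + 6 = 118.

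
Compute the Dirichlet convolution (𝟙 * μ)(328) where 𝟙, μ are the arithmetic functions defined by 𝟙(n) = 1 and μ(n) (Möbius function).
(𝟙 * μ)(328) = 0

Divisors of 328: [1, 2, 4, 8, 41, 82, 164, 328]. For each d | 328:
  d = 1: 𝟙(1) · μ(328/1) = 1 · 0 = 0
  d = 2: 𝟙(2) · μ(328/2) = 1 · 0 = 0
  d = 4: 𝟙(4) · μ(328/4) = 1 · 1 = 1
  d = 8: 𝟙(8) · μ(328/8) = 1 · -1 = -1
  d = 41: 𝟙(41) · μ(328/41) = 1 · 0 = 0
  d = 82: 𝟙(82) · μ(328/82) = 1 · 0 = 0
  d = 164: 𝟙(164) · μ(328/164) = 1 · -1 = -1
  d = 328: 𝟙(328) · μ(328/328) = 1 · 1 = 1
Summing: (𝟙 * μ)(328) = 0 + 0 + 1 + -1 + 0 + 0 + -1 + 1 = 0.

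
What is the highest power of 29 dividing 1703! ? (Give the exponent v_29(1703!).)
v_29(1703!) = 60

Legendre's formula: v_p(n!) = Σ_{k ≥ 1} ⌊n / p^k⌋. For p = 29, n = 1703, the terms are:
  ⌊1703/29^1⌋ = ⌊1703/29⌋ = 58
  ⌊1703/29^2⌋ = ⌊1703/841⌋ = 2
(the next term ⌊1703/29^3⌋ = 0, terminating the sum). Summing: v_29(1703!) = 58 + 2 = 60.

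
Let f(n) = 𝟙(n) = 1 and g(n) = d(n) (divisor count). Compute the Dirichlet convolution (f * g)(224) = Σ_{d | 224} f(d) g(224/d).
(𝟙 * d)(224) = 63

Divisors of 224: [1, 2, 4, 7, 8, 14, 16, 28, 32, 56, 112, 224]. For each d | 224:
  d = 1: 𝟙(1) · d(224/1) = 1 · 12 = 12
  d = 2: 𝟙(2) · d(224/2) = 1 · 10 = 10
  d = 4: 𝟙(4) · d(224/4) = 1 · 8 = 8
  d = 7: 𝟙(7) · d(224/7) = 1 · 6 = 6
  d = 8: 𝟙(8) · d(224/8) = 1 · 6 = 6
  d = 14: 𝟙(14) · d(224/14) = 1 · 5 = 5
  d = 16: 𝟙(16) · d(224/16) = 1 · 4 = 4
  d = 28: 𝟙(28) · d(224/28) = 1 · 4 = 4
  d = 32: 𝟙(32) · d(224/32) = 1 · 2 = 2
  d = 56: 𝟙(56) · d(224/56) = 1 · 3 = 3
  d = 112: 𝟙(112) · d(224/112) = 1 · 2 = 2
  d = 224: 𝟙(224) · d(224/224) = 1 · 1 = 1
Summing: (𝟙 * d)(224) = 12 + 10 + 8 + 6 + 6 + 5 + 4 + 4 + 2 + 3 + 2 + 1 = 63.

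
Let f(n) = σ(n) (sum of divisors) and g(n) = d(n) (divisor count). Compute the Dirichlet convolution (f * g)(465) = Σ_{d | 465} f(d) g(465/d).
(σ * d)(465) = 1632

Divisors of 465: [1, 3, 5, 15, 31, 93, 155, 465]. For each d | 465:
  d = 1: σ(1) · d(465/1) = 1 · 8 = 8
  d = 3: σ(3) · d(465/3) = 4 · 4 = 16
  d = 5: σ(5) · d(465/5) = 6 · 4 = 24
  d = 15: σ(15) · d(465/15) = 24 · 2 = 48
  d = 31: σ(31) · d(465/31) = 32 · 4 = 128
  d = 93: σ(93) · d(465/93) = 128 · 2 = 256
  d = 155: σ(155) · d(465/155) = 192 · 2 = 384
  d = 465: σ(465) · d(465/465) = 768 · 1 = 768
Summing: (σ * d)(465) = 8 + 16 + 24 + 48 + 128 + 256 + 384 + 768 = 1632.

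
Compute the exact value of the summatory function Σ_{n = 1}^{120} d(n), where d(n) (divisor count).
Σ_{n ≤ 120} d(n) = 602

Compute d(n) for each 1 ≤ n ≤ 120: d(1) = 1, d(2) = 2, d(3) = 2, d(4) = 3, d(5) = 2, d(6) = 4, d(7) = 2, d(8) = 4, d(9) = 3, d(10) = 4, d(11) = 2, d(12) = 6, d(13) = 2, d(14) = 4, d(15) = 4, d(16) = 5, d(17) = 2, d(18) = 6, d(19) = 2, d(20) = 6, d(21) = 4, d(22) = 4, d(23) = 2, d(24) = 8, d(25) = 3, d(26) = 4, d(27) = 4, d(28) = 6, d(29) = 2, d(30) = 8, d(31) = 2, d(32) = 6, d(33) = 4, d(34) = 4, d(35) = 4, d(36) = 9, d(37) = 2, d(38) = 4, d(39) = 4, d(40) = 8, d(41) = 2, d(42) = 8, d(43) = 2, d(44) = 6, d(45) = 6, d(46) = 4, d(47) = 2, d(48) = 10, d(49) = 3, d(50) = 6, d(51) = 4, d(52) = 6, d(53) = 2, d(54) = 8, d(55) = 4, d(56) = 8, d(57) = 4, d(58) = 4, d(59) = 2, d(60) = 12, d(61) = 2, d(62) = 4, d(63) = 6, d(64) = 7, d(65) = 4, d(66) = 8, d(67) = 2, d(68) = 6, d(69) = 4, d(70) = 8, d(71) = 2, d(72) = 12, d(73) = 2, d(74) = 4, d(75) = 6, d(76) = 6, d(77) = 4, d(78) = 8, d(79) = 2, d(80) = 10, d(81) = 5, d(82) = 4, d(83) = 2, d(84) = 12, d(85) = 4, d(86) = 4, d(87) = 4, d(88) = 8, d(89) = 2, d(90) = 12, d(91) = 4, d(92) = 6, d(93) = 4, d(94) = 4, d(95) = 4, d(96) = 12, d(97) = 2, d(98) = 6, d(99) = 6, d(100) = 9, d(101) = 2, d(102) = 8, d(103) = 2, d(104) = 8, d(105) = 8, d(106) = 4, d(107) = 2, d(108) = 12, d(109) = 2, d(110) = 8, d(111) = 4, d(112) = 10, d(113) = 2, d(114) = 8, d(115) = 4, d(116) = 6, d(117) = 6, d(118) = 4, d(119) = 4, d(120) = 16. Summing all 120 values: 602. (Dirichlet's divisor formula: Σ_{n ≤ x} d(n) = x ln(x) + (2γ − 1) x + O(√x). For x = 120, the asymptotic estimate is ≈ 593.03.)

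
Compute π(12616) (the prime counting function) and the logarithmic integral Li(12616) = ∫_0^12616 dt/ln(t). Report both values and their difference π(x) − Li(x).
π(12616) = 1507;  Li(12616) ≈ 1526.51;  π(x) − Li(x) ≈ -19.51.

Direct count of primes ≤ 12616 gives π(12616) = 1507. Numerical evaluation of the logarithmic integral gives Li(12616) ≈ 1526.51. The difference π(x) − Li(x) ≈ -19.51 is typically negative for small/moderate x (Li(x) overestimates), though Littlewood's theorem shows this sign changes infinitely often.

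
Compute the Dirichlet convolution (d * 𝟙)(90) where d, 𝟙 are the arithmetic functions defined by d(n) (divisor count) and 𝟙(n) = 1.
(d * 𝟙)(90) = 54

Divisors of 90: [1, 2, 3, 5, 6, 9, 10, 15, 18, 30, 45, 90]. For each d | 90:
  d = 1: d(1) · 𝟙(90/1) = 1 · 1 = 1
  d = 2: d(2) · 𝟙(90/2) = 2 · 1 = 2
  d = 3: d(3) · 𝟙(90/3) = 2 · 1 = 2
  d = 5: d(5) · 𝟙(90/5) = 2 · 1 = 2
  d = 6: d(6) · 𝟙(90/6) = 4 · 1 = 4
  d = 9: d(9) · 𝟙(90/9) = 3 · 1 = 3
  d = 10: d(10) · 𝟙(90/10) = 4 · 1 = 4
  d = 15: d(15) · 𝟙(90/15) = 4 · 1 = 4
  d = 18: d(18) · 𝟙(90/18) = 6 · 1 = 6
  d = 30: d(30) · 𝟙(90/30) = 8 · 1 = 8
  d = 45: d(45) · 𝟙(90/45) = 6 · 1 = 6
  d = 90: d(90) · 𝟙(90/90) = 12 · 1 = 12
Summing: (d * 𝟙)(90) = 1 + 2 + 2 + 2 + 4 + 3 + 4 + 4 + 6 + 8 + 6 + 12 = 54.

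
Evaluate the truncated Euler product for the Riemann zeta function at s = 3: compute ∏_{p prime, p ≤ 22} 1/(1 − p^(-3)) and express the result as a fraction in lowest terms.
∏ = 3674541645775/3057655868928

The primes p ≤ 22 are [2, 3, 5, 7, 11, 13, 17, 19]. For each prime, (1 − 1/p^3)^(-1) = p^3 / (p^3 − 1). The product is (1 − 1/2^3)^(-1), (1 − 1/3^3)^(-1), (1 − 1/5^3)^(-1), (1 − 1/7^3)^(-1), (1 − 1/11^3)^(-1), (1 − 1/13^3)^(-1), (1 − 1/17^3)^(-1), (1 − 1/19^3)^(-1) = ∏ p^3 / (p^3 − 1) = 3674541645775/3057655868928.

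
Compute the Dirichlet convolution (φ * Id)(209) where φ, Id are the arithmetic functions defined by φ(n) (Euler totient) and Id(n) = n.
(φ * Id)(209) = 777

Divisors of 209: [1, 11, 19, 209]. For each d | 209:
  d = 1: φ(1) · Id(209/1) = 1 · 209 = 209
  d = 11: φ(11) · Id(209/11) = 10 · 19 = 190
  d = 19: φ(19) · Id(209/19) = 18 · 11 = 198
  d = 209: φ(209) · Id(209/209) = 180 · 1 = 180
Summing: (φ * Id)(209) = 209 + 190 + 198 + 180 = 777.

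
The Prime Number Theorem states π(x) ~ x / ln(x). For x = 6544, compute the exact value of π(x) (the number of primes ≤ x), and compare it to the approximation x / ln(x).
π(6544) = 844;  x/ln(x) ≈ 744.80;  relative error ≈ 11.75%.

Directly count primes up to 6544: π(6544) = 844. The PNT approximation gives 6544/ln(6544) ≈ 6544/8.78630 ≈ 744.80. Relative error (π(x) − x/ln(x)) / π(x) ≈ 11.75%; the approximation is known to undercount slightly (Li(x) is a better estimate).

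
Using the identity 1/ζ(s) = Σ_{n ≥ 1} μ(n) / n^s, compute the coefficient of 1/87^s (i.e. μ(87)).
μ(87) = 1

Factor n = 87 = 3 · 29. μ(n) = 0 if any exponent ≥ 2 (not squarefree); otherwise μ(n) = (−1)^{ω(n)} where ω(n) is the number of distinct prime factors. Applying: μ(87) = 1.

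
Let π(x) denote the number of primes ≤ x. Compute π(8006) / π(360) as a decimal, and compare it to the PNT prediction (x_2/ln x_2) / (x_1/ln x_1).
π(8006)/π(360) = 1007/72 ≈ 13.9861;  PNT prediction ≈ 14.5640.

π(360) = 72 and π(8006) = 1007, so π(8006)/π(360) ≈ 13.9861. The PNT-predicted ratio is (8006/ln(8006)) / (360/ln(360)) ≈ 14.5640. The two agree to within a few percent, as expected.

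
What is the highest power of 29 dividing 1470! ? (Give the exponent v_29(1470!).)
v_29(1470!) = 51

Legendre's formula: v_p(n!) = Σ_{k ≥ 1} ⌊n / p^k⌋. For p = 29, n = 1470, the terms are:
  ⌊1470/29^1⌋ = ⌊1470/29⌋ = 50
  ⌊1470/29^2⌋ = ⌊1470/841⌋ = 1
(the next term ⌊1470/29^3⌋ = 0, terminating the sum). Summing: v_29(1470!) = 50 + 1 = 51.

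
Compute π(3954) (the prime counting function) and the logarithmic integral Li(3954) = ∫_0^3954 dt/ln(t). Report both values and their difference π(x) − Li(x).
π(3954) = 548;  Li(3954) ≈ 559.81;  π(x) − Li(x) ≈ -11.81.

Direct count of primes ≤ 3954 gives π(3954) = 548. Numerical evaluation of the logarithmic integral gives Li(3954) ≈ 559.81. The difference π(x) − Li(x) ≈ -11.81 is typically negative for small/moderate x (Li(x) overestimates), though Littlewood's theorem shows this sign changes infinitely often.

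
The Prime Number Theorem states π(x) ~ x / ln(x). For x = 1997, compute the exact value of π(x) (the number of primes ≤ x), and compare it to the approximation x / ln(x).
π(1997) = 302;  x/ln(x) ≈ 262.78;  relative error ≈ 12.99%.

Directly count primes up to 1997: π(1997) = 302. The PNT approximation gives 1997/ln(1997) ≈ 1997/7.59940 ≈ 262.78. Relative error (π(x) − x/ln(x)) / π(x) ≈ 12.99%; the approximation is known to undercount slightly (Li(x) is a better estimate).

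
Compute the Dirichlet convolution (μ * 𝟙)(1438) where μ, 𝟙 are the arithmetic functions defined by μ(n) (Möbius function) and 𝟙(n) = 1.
(μ * 𝟙)(1438) = 0

Divisors of 1438: [1, 2, 719, 1438]. For each d | 1438:
  d = 1: μ(1) · 𝟙(1438/1) = 1 · 1 = 1
  d = 2: μ(2) · 𝟙(1438/2) = -1 · 1 = -1
  d = 719: μ(719) · 𝟙(1438/719) = -1 · 1 = -1
  d = 1438: μ(1438) · 𝟙(1438/1438) = 1 · 1 = 1
Summing: (μ * 𝟙)(1438) = 1 + -1 + -1 + 1 = 0.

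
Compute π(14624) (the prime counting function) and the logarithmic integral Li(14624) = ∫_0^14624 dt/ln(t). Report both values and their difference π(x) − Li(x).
π(14624) = 1711;  Li(14624) ≈ 1737.47;  π(x) − Li(x) ≈ -26.47.

Direct count of primes ≤ 14624 gives π(14624) = 1711. Numerical evaluation of the logarithmic integral gives Li(14624) ≈ 1737.47. The difference π(x) − Li(x) ≈ -26.47 is typically negative for small/moderate x (Li(x) overestimates), though Littlewood's theorem shows this sign changes infinitely often.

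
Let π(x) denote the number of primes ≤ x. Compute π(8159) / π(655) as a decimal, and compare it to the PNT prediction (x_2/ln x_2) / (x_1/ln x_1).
π(8159)/π(655) = 1023/119 ≈ 8.5966;  PNT prediction ≈ 8.9682.

π(655) = 119 and π(8159) = 1023, so π(8159)/π(655) ≈ 8.5966. The PNT-predicted ratio is (8159/ln(8159)) / (655/ln(655)) ≈ 8.9682. The two agree to within a few percent, as expected.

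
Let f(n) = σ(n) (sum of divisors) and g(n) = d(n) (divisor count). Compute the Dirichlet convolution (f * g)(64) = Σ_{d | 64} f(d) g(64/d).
(σ * d)(64) = 466

Divisors of 64: [1, 2, 4, 8, 16, 32, 64]. For each d | 64:
  d = 1: σ(1) · d(64/1) = 1 · 7 = 7
  d = 2: σ(2) · d(64/2) = 3 · 6 = 18
  d = 4: σ(4) · d(64/4) = 7 · 5 = 35
  d = 8: σ(8) · d(64/8) = 15 · 4 = 60
  d = 16: σ(16) · d(64/16) = 31 · 3 = 93
  d = 32: σ(32) · d(64/32) = 63 · 2 = 126
  d = 64: σ(64) · d(64/64) = 127 · 1 = 127
Summing: (σ * d)(64) = 7 + 18 + 35 + 60 + 93 + 126 + 127 = 466.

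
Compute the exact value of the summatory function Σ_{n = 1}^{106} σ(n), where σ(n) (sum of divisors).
Σ_{n ≤ 106} σ(n) = 9285

Compute σ(n) for each 1 ≤ n ≤ 106: σ(1) = 1, σ(2) = 3, σ(3) = 4, σ(4) = 7, σ(5) = 6, σ(6) = 12, σ(7) = 8, σ(8) = 15, σ(9) = 13, σ(10) = 18, σ(11) = 12, σ(12) = 28, σ(13) = 14, σ(14) = 24, σ(15) = 24, σ(16) = 31, σ(17) = 18, σ(18) = 39, σ(19) = 20, σ(20) = 42, σ(21) = 32, σ(22) = 36, σ(23) = 24, σ(24) = 60, σ(25) = 31, σ(26) = 42, σ(27) = 40, σ(28) = 56, σ(29) = 30, σ(30) = 72, σ(31) = 32, σ(32) = 63, σ(33) = 48, σ(34) = 54, σ(35) = 48, σ(36) = 91, σ(37) = 38, σ(38) = 60, σ(39) = 56, σ(40) = 90, σ(41) = 42, σ(42) = 96, σ(43) = 44, σ(44) = 84, σ(45) = 78, σ(46) = 72, σ(47) = 48, σ(48) = 124, σ(49) = 57, σ(50) = 93, σ(51) = 72, σ(52) = 98, σ(53) = 54, σ(54) = 120, σ(55) = 72, σ(56) = 120, σ(57) = 80, σ(58) = 90, σ(59) = 60, σ(60) = 168, σ(61) = 62, σ(62) = 96, σ(63) = 104, σ(64) = 127, σ(65) = 84, σ(66) = 144, σ(67) = 68, σ(68) = 126, σ(69) = 96, σ(70) = 144, σ(71) = 72, σ(72) = 195, σ(73) = 74, σ(74) = 114, σ(75) = 124, σ(76) = 140, σ(77) = 96, σ(78) = 168, σ(79) = 80, σ(80) = 186, σ(81) = 121, σ(82) = 126, σ(83) = 84, σ(84) = 224, σ(85) = 108, σ(86) = 132, σ(87) = 120, σ(88) = 180, σ(89) = 90, σ(90) = 234, σ(91) = 112, σ(92) = 168, σ(93) = 128, σ(94) = 144, σ(95) = 120, σ(96) = 252, σ(97) = 98, σ(98) = 171, σ(99) = 156, σ(100) = 217, σ(101) = 102, σ(102) = 216, σ(103) = 104, σ(104) = 210, σ(105) = 192, σ(106) = 162. Summing all 106 values: 9285. (Average order: Σ_{n ≤ x} σ(n) ~ (π²/12) x². For x = 106, (π²/12)·106² ≈ 9241.24.)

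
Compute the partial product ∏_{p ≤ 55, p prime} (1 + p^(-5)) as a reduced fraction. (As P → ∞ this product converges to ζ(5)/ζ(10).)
∏ = 32347597211284988160480267437380591091977322089812731895007080802055947812864/31226639806314720763085693561071542877365250131832357293968847568717289128655

The primes p ≤ 55 are [2, 3, 5, 7, 11, 13, 17, 19, 23, 29, 31, 37, 41, 43, 47, 53]. For each, (1 + 1/p^5) = (p^5 + 1)/p^5. Multiplying these fractions over p ∈ [2, 3, 5, 7, 11, 13, 17, 19, 23, 29, 31, 37, 41, 43, 47, 53] gives 32347597211284988160480267437380591091977322089812731895007080802055947812864/31226639806314720763085693561071542877365250131832357293968847568717289128655. (In the limit P → ∞ this tends to ζ(5)/ζ(10).)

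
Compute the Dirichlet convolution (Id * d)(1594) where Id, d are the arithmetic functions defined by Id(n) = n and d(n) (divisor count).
(Id * d)(1594) = 3196

Divisors of 1594: [1, 2, 797, 1594]. For each d | 1594:
  d = 1: Id(1) · d(1594/1) = 1 · 4 = 4
  d = 2: Id(2) · d(1594/2) = 2 · 2 = 4
  d = 797: Id(797) · d(1594/797) = 797 · 2 = 1594
  d = 1594: Id(1594) · d(1594/1594) = 1594 · 1 = 1594
Summing: (Id * d)(1594) = 4 + 4 + 1594 + 1594 = 3196.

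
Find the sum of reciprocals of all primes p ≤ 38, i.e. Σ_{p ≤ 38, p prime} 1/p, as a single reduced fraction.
Σ 1/p = 11819186711467/7420738134810

π(38) = 12, so the primes ≤ 38 are [2, 3, 5, 7, 11, 13, 17, 19, 23, 29, 31, 37]. Summing 1/p over these primes: 11819186711467/7420738134810 ≈ 1.5927. Mertens estimate ln ln(38) + 0.2615 ≈ 1.5528.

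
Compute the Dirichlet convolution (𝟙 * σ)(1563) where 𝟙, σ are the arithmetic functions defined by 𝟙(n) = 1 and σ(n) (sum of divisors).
(𝟙 * σ)(1563) = 2615

Divisors of 1563: [1, 3, 521, 1563]. For each d | 1563:
  d = 1: 𝟙(1) · σ(1563/1) = 1 · 2088 = 2088
  d = 3: 𝟙(3) · σ(1563/3) = 1 · 522 = 522
  d = 521: 𝟙(521) · σ(1563/521) = 1 · 4 = 4
  d = 1563: 𝟙(1563) · σ(1563/1563) = 1 · 1 = 1
Summing: (𝟙 * σ)(1563) = 2088 + 522 + 4 + 1 = 2615.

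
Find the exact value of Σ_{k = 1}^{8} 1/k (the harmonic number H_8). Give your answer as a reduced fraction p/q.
H_8 = 761/280

Direct summation: H_8 = 1 + 1/2 + ... + 1/8. The least common denominator is lcm(1, ..., 8) = 840; over this denominator the numerator is 840 + 420 + 280 + 210 + 168 + 140 + 120 + 105 = 2283, so H_8 = 2283/840; reducing by gcd(2283, 840) = 3 gives 761/280 ≈ 2.71786. (The PNT-adjacent estimate ln(8) + γ ≈ 2.65666 matches within O(1/n).)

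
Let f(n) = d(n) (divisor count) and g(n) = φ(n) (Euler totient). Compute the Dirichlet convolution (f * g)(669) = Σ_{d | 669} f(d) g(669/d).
(d * φ)(669) = 896

Divisors of 669: [1, 3, 223, 669]. For each d | 669:
  d = 1: d(1) · φ(669/1) = 1 · 444 = 444
  d = 3: d(3) · φ(669/3) = 2 · 222 = 444
  d = 223: d(223) · φ(669/223) = 2 · 2 = 4
  d = 669: d(669) · φ(669/669) = 4 · 1 = 4
Summing: (d * φ)(669) = 444 + 444 + 4 + 4 = 896.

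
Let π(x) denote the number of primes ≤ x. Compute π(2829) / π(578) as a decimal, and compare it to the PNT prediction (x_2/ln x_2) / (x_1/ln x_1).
π(2829)/π(578) = 410/106 ≈ 3.8679;  PNT prediction ≈ 3.9165.

π(578) = 106 and π(2829) = 410, so π(2829)/π(578) ≈ 3.8679. The PNT-predicted ratio is (2829/ln(2829)) / (578/ln(578)) ≈ 3.9165. The two agree to within a few percent, as expected.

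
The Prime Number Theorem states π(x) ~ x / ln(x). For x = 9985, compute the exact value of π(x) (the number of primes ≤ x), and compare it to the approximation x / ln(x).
π(9985) = 1229;  x/ln(x) ≈ 1084.28;  relative error ≈ 11.78%.

Directly count primes up to 9985: π(9985) = 1229. The PNT approximation gives 9985/ln(9985) ≈ 9985/9.20884 ≈ 1084.28. Relative error (π(x) − x/ln(x)) / π(x) ≈ 11.78%; the approximation is known to undercount slightly (Li(x) is a better estimate).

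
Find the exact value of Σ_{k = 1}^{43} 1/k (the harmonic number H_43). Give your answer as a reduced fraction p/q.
H_43 = 532145396070491417/122332313750680800

Direct summation: H_43 = 1 + 1/2 + ... + 1/43. The least common denominator is lcm(1, ..., 43) = 9419588158802421600; over this denominator the numerator is 9419588158802421600 + 4709794079401210800 + 3139862719600807200 + 2354897039700605400 + 1883917631760484320 + 1569931359800403600 + 1345655451257488800 + 1177448519850302700 + 1046620906533602400 + 941958815880242160 + 856326196254765600 + 784965679900201800 + 724583704523263200 + 672827725628744400 + 627972543920161440 + 588724259925151350 + 554093421106024800 + 523310453266801200 + 495767797831706400 + 470979407940121080 + 448551817085829600 + 428163098127382800 + 409547311252279200 + 392482839950100900 + 376783526352096864 + 362291852261631600 + 348873635511200800 + 336413862814372200 + 324813384786290400 + 313986271960080720 + 303857682542013600 + 294362129962575675 + 285442065418255200 + 277046710553012400 + 269131090251497760 + 261655226633400600 + 254583463751416800 + 247883898915853200 + 241527901507754400 + 235489703970060540 + 229746052653717600 + 224275908542914800 + 219060189739591200 = 40975195497427839109, so H_43 = 40975195497427839109/9419588158802421600; reducing by gcd(40975195497427839109, 9419588158802421600) = 77 gives 532145396070491417/122332313750680800 ≈ 4.35000. (The PNT-adjacent estimate ln(43) + γ ≈ 4.33842 matches within O(1/n).)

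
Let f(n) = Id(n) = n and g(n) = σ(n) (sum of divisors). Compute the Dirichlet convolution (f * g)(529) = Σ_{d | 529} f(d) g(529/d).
(Id * σ)(529) = 1634

Divisors of 529: [1, 23, 529]. For each d | 529:
  d = 1: Id(1) · σ(529/1) = 1 · 553 = 553
  d = 23: Id(23) · σ(529/23) = 23 · 24 = 552
  d = 529: Id(529) · σ(529/529) = 529 · 1 = 529
Summing: (Id * σ)(529) = 553 + 552 + 529 = 1634.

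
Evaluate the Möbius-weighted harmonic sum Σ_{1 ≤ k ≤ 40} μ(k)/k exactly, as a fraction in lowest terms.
Σ μ(k)/k = 124873406579/2473579378270

Values of μ(k) for 1 ≤ k ≤ 40: μ(1) = 1, μ(2) = -1, μ(3) = -1, μ(5) = -1, μ(6) = 1, μ(7) = -1, μ(10) = 1, μ(11) = -1, μ(13) = -1, μ(14) = 1, μ(15) = 1, μ(17) = -1, μ(19) = -1, μ(21) = 1, μ(22) = 1, μ(23) = -1, μ(26) = 1, μ(29) = -1, μ(30) = -1, μ(31) = -1, μ(33) = 1, μ(34) = 1, μ(35) = 1, μ(37) = -1, μ(38) = 1, μ(39) = 1, with μ = 0 on non-squarefree integers. Summing μ(k)/k for k where μ(k) ≠ 0 gives 124873406579/2473579378270 ≈ 0.0505. (PNT ⟺ this sum → 0 as n → ∞.)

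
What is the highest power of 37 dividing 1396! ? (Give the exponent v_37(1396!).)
v_37(1396!) = 38

Legendre's formula: v_p(n!) = Σ_{k ≥ 1} ⌊n / p^k⌋. For p = 37, n = 1396, the terms are:
  ⌊1396/37^1⌋ = ⌊1396/37⌋ = 37
  ⌊1396/37^2⌋ = ⌊1396/1369⌋ = 1
(the next term ⌊1396/37^3⌋ = 0, terminating the sum). Summing: v_37(1396!) = 37 + 1 = 38.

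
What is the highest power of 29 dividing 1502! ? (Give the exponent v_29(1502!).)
v_29(1502!) = 52

Legendre's formula: v_p(n!) = Σ_{k ≥ 1} ⌊n / p^k⌋. For p = 29, n = 1502, the terms are:
  ⌊1502/29^1⌋ = ⌊1502/29⌋ = 51
  ⌊1502/29^2⌋ = ⌊1502/841⌋ = 1
(the next term ⌊1502/29^3⌋ = 0, terminating the sum). Summing: v_29(1502!) = 51 + 1 = 52.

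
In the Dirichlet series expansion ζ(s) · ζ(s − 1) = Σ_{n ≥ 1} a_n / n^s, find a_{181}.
σ(181) = 182

In the product (Σ m^0/m^s)(Σ k / k^s) = Σ (Σ_{d | n} d) / n^s, the coefficient of 1/n^s is σ(n) = Σ_{d | n} d. For n = 181, divisors are [1, 181]; summing: σ(181) = 182.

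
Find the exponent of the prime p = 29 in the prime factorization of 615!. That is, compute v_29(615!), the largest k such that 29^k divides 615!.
v_29(615!) = 21

Legendre's formula: v_p(n!) = Σ_{k ≥ 1} ⌊n / p^k⌋. For p = 29, n = 615, the terms are:
  ⌊615/29^1⌋ = ⌊615/29⌋ = 21
(the next term ⌊615/29^2⌋ = 0, terminating the sum). Summing: v_29(615!) = 21 = 21.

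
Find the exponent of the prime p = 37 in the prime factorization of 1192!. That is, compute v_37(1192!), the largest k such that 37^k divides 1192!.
v_37(1192!) = 32

Legendre's formula: v_p(n!) = Σ_{k ≥ 1} ⌊n / p^k⌋. For p = 37, n = 1192, the terms are:
  ⌊1192/37^1⌋ = ⌊1192/37⌋ = 32
(the next term ⌊1192/37^2⌋ = 0, terminating the sum). Summing: v_37(1192!) = 32 = 32.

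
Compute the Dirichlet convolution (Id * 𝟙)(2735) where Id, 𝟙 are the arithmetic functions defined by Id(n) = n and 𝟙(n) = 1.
(Id * 𝟙)(2735) = 3288

Divisors of 2735: [1, 5, 547, 2735]. For each d | 2735:
  d = 1: Id(1) · 𝟙(2735/1) = 1 · 1 = 1
  d = 5: Id(5) · 𝟙(2735/5) = 5 · 1 = 5
  d = 547: Id(547) · 𝟙(2735/547) = 547 · 1 = 547
  d = 2735: Id(2735) · 𝟙(2735/2735) = 2735 · 1 = 2735
Summing: (Id * 𝟙)(2735) = 1 + 5 + 547 + 2735 = 3288.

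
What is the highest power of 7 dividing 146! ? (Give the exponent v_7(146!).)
v_7(146!) = 22

Legendre's formula: v_p(n!) = Σ_{k ≥ 1} ⌊n / p^k⌋. For p = 7, n = 146, the terms are:
  ⌊146/7^1⌋ = ⌊146/7⌋ = 20
  ⌊146/7^2⌋ = ⌊146/49⌋ = 2
(the next term ⌊146/7^3⌋ = 0, terminating the sum). Summing: v_7(146!) = 20 + 2 = 22.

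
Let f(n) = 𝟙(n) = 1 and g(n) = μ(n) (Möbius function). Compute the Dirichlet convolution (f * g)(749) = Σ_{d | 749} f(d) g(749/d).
(𝟙 * μ)(749) = 0

Divisors of 749: [1, 7, 107, 749]. For each d | 749:
  d = 1: 𝟙(1) · μ(749/1) = 1 · 1 = 1
  d = 7: 𝟙(7) · μ(749/7) = 1 · -1 = -1
  d = 107: 𝟙(107) · μ(749/107) = 1 · -1 = -1
  d = 749: 𝟙(749) · μ(749/749) = 1 · 1 = 1
Summing: (𝟙 * μ)(749) = 1 + -1 + -1 + 1 = 0.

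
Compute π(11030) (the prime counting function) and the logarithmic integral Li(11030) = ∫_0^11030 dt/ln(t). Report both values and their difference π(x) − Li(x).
π(11030) = 1337;  Li(11030) ≈ 1357.37;  π(x) − Li(x) ≈ -20.37.

Direct count of primes ≤ 11030 gives π(11030) = 1337. Numerical evaluation of the logarithmic integral gives Li(11030) ≈ 1357.37. The difference π(x) − Li(x) ≈ -20.37 is typically negative for small/moderate x (Li(x) overestimates), though Littlewood's theorem shows this sign changes infinitely often.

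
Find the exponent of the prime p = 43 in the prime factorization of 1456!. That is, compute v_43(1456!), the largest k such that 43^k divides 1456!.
v_43(1456!) = 33

Legendre's formula: v_p(n!) = Σ_{k ≥ 1} ⌊n / p^k⌋. For p = 43, n = 1456, the terms are:
  ⌊1456/43^1⌋ = ⌊1456/43⌋ = 33
(the next term ⌊1456/43^2⌋ = 0, terminating the sum). Summing: v_43(1456!) = 33 = 33.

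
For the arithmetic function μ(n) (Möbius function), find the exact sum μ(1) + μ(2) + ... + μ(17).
Σ_{n ≤ 17} μ(n) = -2

Compute μ(n) for each 1 ≤ n ≤ 17: μ(1) = 1, μ(2) = -1, μ(3) = -1, μ(4) = 0, μ(5) = -1, μ(6) = 1, μ(7) = -1, μ(8) = 0, μ(9) = 0, μ(10) = 1, μ(11) = -1, μ(12) = 0, μ(13) = -1, μ(14) = 1, μ(15) = 1, μ(16) = 0, μ(17) = -1. Summing all 17 values: -2. (Mertens function M(x) = Σ_{n ≤ x} μ(n); on average M(x) should be small (PNT ⟺ M(x) = o(x)).)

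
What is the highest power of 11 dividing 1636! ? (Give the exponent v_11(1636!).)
v_11(1636!) = 162

Legendre's formula: v_p(n!) = Σ_{k ≥ 1} ⌊n / p^k⌋. For p = 11, n = 1636, the terms are:
  ⌊1636/11^1⌋ = ⌊1636/11⌋ = 148
  ⌊1636/11^2⌋ = ⌊1636/121⌋ = 13
  ⌊1636/11^3⌋ = ⌊1636/1331⌋ = 1
(the next term ⌊1636/11^4⌋ = 0, terminating the sum). Summing: v_11(1636!) = 148 + 13 + 1 = 162.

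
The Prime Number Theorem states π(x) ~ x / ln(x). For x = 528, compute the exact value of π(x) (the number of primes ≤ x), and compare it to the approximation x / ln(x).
π(528) = 99;  x/ln(x) ≈ 84.22;  relative error ≈ 14.93%.

Directly count primes up to 528: π(528) = 99. The PNT approximation gives 528/ln(528) ≈ 528/6.26910 ≈ 84.22. Relative error (π(x) − x/ln(x)) / π(x) ≈ 14.93%; the approximation is known to undercount slightly (Li(x) is a better estimate).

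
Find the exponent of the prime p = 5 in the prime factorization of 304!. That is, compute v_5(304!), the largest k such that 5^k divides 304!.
v_5(304!) = 74

Legendre's formula: v_p(n!) = Σ_{k ≥ 1} ⌊n / p^k⌋. For p = 5, n = 304, the terms are:
  ⌊304/5^1⌋ = ⌊304/5⌋ = 60
  ⌊304/5^2⌋ = ⌊304/25⌋ = 12
  ⌊304/5^3⌋ = ⌊304/125⌋ = 2
(the next term ⌊304/5^4⌋ = 0, terminating the sum). Summing: v_5(304!) = 60 + 12 + 2 = 74.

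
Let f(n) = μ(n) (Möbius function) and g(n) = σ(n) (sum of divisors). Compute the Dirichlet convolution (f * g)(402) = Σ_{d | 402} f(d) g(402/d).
(μ * σ)(402) = 402

Divisors of 402: [1, 2, 3, 6, 67, 134, 201, 402]. For each d | 402:
  d = 1: μ(1) · σ(402/1) = 1 · 816 = 816
  d = 2: μ(2) · σ(402/2) = -1 · 272 = -272
  d = 3: μ(3) · σ(402/3) = -1 · 204 = -204
  d = 6: μ(6) · σ(402/6) = 1 · 68 = 68
  d = 67: μ(67) · σ(402/67) = -1 · 12 = -12
  d = 134: μ(134) · σ(402/134) = 1 · 4 = 4
  d = 201: μ(201) · σ(402/201) = 1 · 3 = 3
  d = 402: μ(402) · σ(402/402) = -1 · 1 = -1
Summing: (μ * σ)(402) = 816 + -272 + -204 + 68 + -12 + 4 + 3 + -1 = 402.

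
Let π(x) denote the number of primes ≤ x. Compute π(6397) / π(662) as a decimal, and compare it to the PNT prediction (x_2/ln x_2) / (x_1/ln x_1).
π(6397)/π(662) = 834/121 ≈ 6.8926;  PNT prediction ≈ 7.1620.

π(662) = 121 and π(6397) = 834, so π(6397)/π(662) ≈ 6.8926. The PNT-predicted ratio is (6397/ln(6397)) / (662/ln(662)) ≈ 7.1620. The two agree to within a few percent, as expected.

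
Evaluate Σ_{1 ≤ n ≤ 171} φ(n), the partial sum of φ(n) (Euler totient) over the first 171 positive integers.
Σ_{n ≤ 171} φ(n) = 8938

Compute φ(n) for each 1 ≤ n ≤ 171: φ(1) = 1, φ(2) = 1, φ(3) = 2, φ(4) = 2, φ(5) = 4, φ(6) = 2, φ(7) = 6, φ(8) = 4, φ(9) = 6, φ(10) = 4, φ(11) = 10, φ(12) = 4, φ(13) = 12, φ(14) = 6, φ(15) = 8, φ(16) = 8, φ(17) = 16, φ(18) = 6, φ(19) = 18, φ(20) = 8, φ(21) = 12, φ(22) = 10, φ(23) = 22, φ(24) = 8, φ(25) = 20, φ(26) = 12, φ(27) = 18, φ(28) = 12, φ(29) = 28, φ(30) = 8, φ(31) = 30, φ(32) = 16, φ(33) = 20, φ(34) = 16, φ(35) = 24, φ(36) = 12, φ(37) = 36, φ(38) = 18, φ(39) = 24, φ(40) = 16, φ(41) = 40, φ(42) = 12, φ(43) = 42, φ(44) = 20, φ(45) = 24, φ(46) = 22, φ(47) = 46, φ(48) = 16, φ(49) = 42, φ(50) = 20, φ(51) = 32, φ(52) = 24, φ(53) = 52, φ(54) = 18, φ(55) = 40, φ(56) = 24, φ(57) = 36, φ(58) = 28, φ(59) = 58, φ(60) = 16, φ(61) = 60, φ(62) = 30, φ(63) = 36, φ(64) = 32, φ(65) = 48, φ(66) = 20, φ(67) = 66, φ(68) = 32, φ(69) = 44, φ(70) = 24, φ(71) = 70, φ(72) = 24, φ(73) = 72, φ(74) = 36, φ(75) = 40, φ(76) = 36, φ(77) = 60, φ(78) = 24, φ(79) = 78, φ(80) = 32, φ(81) = 54, φ(82) = 40, φ(83) = 82, φ(84) = 24, φ(85) = 64, φ(86) = 42, φ(87) = 56, φ(88) = 40, φ(89) = 88, φ(90) = 24, φ(91) = 72, φ(92) = 44, φ(93) = 60, φ(94) = 46, φ(95) = 72, φ(96) = 32, φ(97) = 96, φ(98) = 42, φ(99) = 60, φ(100) = 40, φ(101) = 100, φ(102) = 32, φ(103) = 102, φ(104) = 48, φ(105) = 48, φ(106) = 52, φ(107) = 106, φ(108) = 36, φ(109) = 108, φ(110) = 40, φ(111) = 72, φ(112) = 48, φ(113) = 112, φ(114) = 36, φ(115) = 88, φ(116) = 56, φ(117) = 72, φ(118) = 58, φ(119) = 96, φ(120) = 32, φ(121) = 110, φ(122) = 60, φ(123) = 80, φ(124) = 60, φ(125) = 100, φ(126) = 36, φ(127) = 126, φ(128) = 64, φ(129) = 84, φ(130) = 48, φ(131) = 130, φ(132) = 40, φ(133) = 108, φ(134) = 66, φ(135) = 72, φ(136) = 64, φ(137) = 136, φ(138) = 44, φ(139) = 138, φ(140) = 48, φ(141) = 92, φ(142) = 70, φ(143) = 120, φ(144) = 48, φ(145) = 112, φ(146) = 72, φ(147) = 84, φ(148) = 72, φ(149) = 148, φ(150) = 40, φ(151) = 150, φ(152) = 72, φ(153) = 96, φ(154) = 60, φ(155) = 120, φ(156) = 48, φ(157) = 156, φ(158) = 78, φ(159) = 104, φ(160) = 64, φ(161) = 132, φ(162) = 54, φ(163) = 162, φ(164) = 80, φ(165) = 80, φ(166) = 82, φ(167) = 166, φ(168) = 48, φ(169) = 156, φ(170) = 64, φ(171) = 108. Summing all 171 values: 8938. (Average order: Σ_{n ≤ x} φ(n) ~ (3/π²) x². For x = 171, (3/π²)·171² ≈ 8888.20.)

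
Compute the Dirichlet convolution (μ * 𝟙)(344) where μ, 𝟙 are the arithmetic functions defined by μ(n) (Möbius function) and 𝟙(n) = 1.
(μ * 𝟙)(344) = 0

Divisors of 344: [1, 2, 4, 8, 43, 86, 172, 344]. For each d | 344:
  d = 1: μ(1) · 𝟙(344/1) = 1 · 1 = 1
  d = 2: μ(2) · 𝟙(344/2) = -1 · 1 = -1
  d = 4: μ(4) · 𝟙(344/4) = 0 · 1 = 0
  d = 8: μ(8) · 𝟙(344/8) = 0 · 1 = 0
  d = 43: μ(43) · 𝟙(344/43) = -1 · 1 = -1
  d = 86: μ(86) · 𝟙(344/86) = 1 · 1 = 1
  d = 172: μ(172) · 𝟙(344/172) = 0 · 1 = 0
  d = 344: μ(344) · 𝟙(344/344) = 0 · 1 = 0
Summing: (μ * 𝟙)(344) = 1 + -1 + 0 + 0 + -1 + 1 + 0 + 0 = 0.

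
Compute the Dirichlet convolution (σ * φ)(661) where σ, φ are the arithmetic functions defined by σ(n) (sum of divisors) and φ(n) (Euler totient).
(σ * φ)(661) = 1322

Divisors of 661: [1, 661]. For each d | 661:
  d = 1: σ(1) · φ(661/1) = 1 · 660 = 660
  d = 661: σ(661) · φ(661/661) = 662 · 1 = 662
Summing: (σ * φ)(661) = 660 + 662 = 1322.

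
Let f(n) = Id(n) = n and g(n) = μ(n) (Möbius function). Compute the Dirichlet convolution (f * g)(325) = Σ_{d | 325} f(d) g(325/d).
(Id * μ)(325) = 240

Divisors of 325: [1, 5, 13, 25, 65, 325]. For each d | 325:
  d = 1: Id(1) · μ(325/1) = 1 · 0 = 0
  d = 5: Id(5) · μ(325/5) = 5 · 1 = 5
  d = 13: Id(13) · μ(325/13) = 13 · 0 = 0
  d = 25: Id(25) · μ(325/25) = 25 · -1 = -25
  d = 65: Id(65) · μ(325/65) = 65 · -1 = -65
  d = 325: Id(325) · μ(325/325) = 325 · 1 = 325
Summing: (Id * μ)(325) = 0 + 5 + 0 + -25 + -65 + 325 = 240.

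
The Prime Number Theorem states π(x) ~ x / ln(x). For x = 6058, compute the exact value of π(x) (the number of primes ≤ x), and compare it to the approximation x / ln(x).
π(6058) = 790;  x/ln(x) ≈ 695.59;  relative error ≈ 11.95%.

Directly count primes up to 6058: π(6058) = 790. The PNT approximation gives 6058/ln(6058) ≈ 6058/8.70913 ≈ 695.59. Relative error (π(x) − x/ln(x)) / π(x) ≈ 11.95%; the approximation is known to undercount slightly (Li(x) is a better estimate).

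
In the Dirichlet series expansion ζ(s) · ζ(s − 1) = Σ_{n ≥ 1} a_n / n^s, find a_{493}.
σ(493) = 540

In the product (Σ m^0/m^s)(Σ k / k^s) = Σ (Σ_{d | n} d) / n^s, the coefficient of 1/n^s is σ(n) = Σ_{d | n} d. For n = 493, divisors are [1, 17, 29, 493]; summing: σ(493) = 540.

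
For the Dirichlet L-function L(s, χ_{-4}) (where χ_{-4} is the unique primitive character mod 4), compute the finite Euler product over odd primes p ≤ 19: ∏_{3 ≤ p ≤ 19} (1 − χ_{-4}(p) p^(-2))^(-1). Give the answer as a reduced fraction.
∏ = 14933966047/16280616960

The odd primes p ≤ 19 are [3, 5, 7, 11, 13, 17, 19]. For each, χ(p) = 1 if p ≡ 1 mod 4, χ(p) = −1 if p ≡ 3 mod 4. Taking (1 − χ(p)/p^2)^(-1) = p^2/(p^2 − χ(p)): (1 − (-1)/3^2)^(-1) · (1 − (1)/5^2)^(-1) · (1 − (-1)/7^2)^(-1) · (1 − (-1)/11^2)^(-1) · (1 − (1)/13^2)^(-1) · (1 − (1)/17^2)^(-1) · (1 − (-1)/19^2)^(-1) = 14933966047/16280616960.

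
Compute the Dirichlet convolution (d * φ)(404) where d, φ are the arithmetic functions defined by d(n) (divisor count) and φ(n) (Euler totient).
(d * φ)(404) = 714

Divisors of 404: [1, 2, 4, 101, 202, 404]. For each d | 404:
  d = 1: d(1) · φ(404/1) = 1 · 200 = 200
  d = 2: d(2) · φ(404/2) = 2 · 100 = 200
  d = 4: d(4) · φ(404/4) = 3 · 100 = 300
  d = 101: d(101) · φ(404/101) = 2 · 2 = 4
  d = 202: d(202) · φ(404/202) = 4 · 1 = 4
  d = 404: d(404) · φ(404/404) = 6 · 1 = 6
Summing: (d * φ)(404) = 200 + 200 + 300 + 4 + 4 + 6 = 714.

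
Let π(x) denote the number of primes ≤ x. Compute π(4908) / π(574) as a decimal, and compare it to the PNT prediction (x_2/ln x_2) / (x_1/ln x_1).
π(4908)/π(574) = 655/105 ≈ 6.2381;  PNT prediction ≈ 6.3914.

π(574) = 105 and π(4908) = 655, so π(4908)/π(574) ≈ 6.2381. The PNT-predicted ratio is (4908/ln(4908)) / (574/ln(574)) ≈ 6.3914. The two agree to within a few percent, as expected.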